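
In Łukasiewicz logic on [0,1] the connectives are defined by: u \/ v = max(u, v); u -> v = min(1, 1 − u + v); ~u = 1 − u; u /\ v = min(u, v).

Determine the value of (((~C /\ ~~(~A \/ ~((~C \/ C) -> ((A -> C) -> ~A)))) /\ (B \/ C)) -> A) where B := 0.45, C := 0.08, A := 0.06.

0.61

~C: Łukasiewicz ¬ gives 1 − 0.08 = 0.92
~A: Łukasiewicz ¬ gives 1 − 0.06 = 0.94
~C: Łukasiewicz ¬ gives 1 − 0.08 = 0.92
(~C \/ C) = max(0.92, 0.08) = 0.92
(A -> C): min(1, 1 − 0.06 + 0.08) = 1
~A: Łukasiewicz ¬ gives 1 − 0.06 = 0.94
((A -> C) -> ~A): min(1, 1 − 1 + 0.94) = 0.94
((~C \/ C) -> ((A -> C) -> ~A)): min(1, 1 − 0.92 + 0.94) = 1
~((~C \/ C) -> ((A -> C) -> ~A)): Łukasiewicz ¬ gives 1 − 1 = 0
(~A \/ ~((~C \/ C) -> ((A -> C) -> ~A))) = max(0.94, 0) = 0.94
~(~A \/ ~((~C \/ C) -> ((A -> C) -> ~A))): Łukasiewicz ¬ gives 1 − 0.94 = 0.06
~~(~A \/ ~((~C \/ C) -> ((A -> C) -> ~A))): Łukasiewicz ¬ gives 1 − 0.06 = 0.94
(~C /\ ~~(~A \/ ~((~C \/ C) -> ((A -> C) -> ~A)))) = min(0.92, 0.94) = 0.92
(B \/ C) = max(0.45, 0.08) = 0.45
((~C /\ ~~(~A \/ ~((~C \/ C) -> ((A -> C) -> ~A)))) /\ (B \/ C)) = min(0.92, 0.45) = 0.45
(((~C /\ ~~(~A \/ ~((~C \/ C) -> ((A -> C) -> ~A)))) /\ (B \/ C)) -> A): min(1, 1 − 0.45 + 0.06) = 0.61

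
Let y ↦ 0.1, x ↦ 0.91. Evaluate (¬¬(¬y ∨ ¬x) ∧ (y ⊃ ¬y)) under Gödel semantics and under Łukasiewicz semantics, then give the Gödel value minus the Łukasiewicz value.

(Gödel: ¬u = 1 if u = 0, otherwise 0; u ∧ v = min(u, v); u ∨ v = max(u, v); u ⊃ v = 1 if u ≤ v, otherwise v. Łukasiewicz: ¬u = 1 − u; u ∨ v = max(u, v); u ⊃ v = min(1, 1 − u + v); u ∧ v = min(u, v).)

-0.90

Gödel evaluation:
  ¬y: Gödel ¬ of 0.1 = 0 (operand ≠ 0)
  ¬x: Gödel ¬ of 0.91 = 0 (operand ≠ 0)
  (¬y ∨ ¬x) = max(0, 0) = 0
  ¬(¬y ∨ ¬x): Gödel ¬ of 0 = 1 (operand is 0)
  ¬¬(¬y ∨ ¬x): Gödel ¬ of 1 = 0 (operand ≠ 0)
  ¬y: Gödel ¬ of 0.1 = 0 (operand ≠ 0)
  (y ⊃ ¬y): 0.1 > 0, so result = 0
  (¬¬(¬y ∨ ¬x) ∧ (y ⊃ ¬y)) = min(0, 0) = 0
  Gödel value = 0
Łukasiewicz evaluation:
  ¬y: Łukasiewicz ¬ gives 1 − 0.1 = 0.9
  ¬x: Łukasiewicz ¬ gives 1 − 0.91 = 0.09
  (¬y ∨ ¬x) = max(0.9, 0.09) = 0.9
  ¬(¬y ∨ ¬x): Łukasiewicz ¬ gives 1 − 0.9 = 0.1
  ¬¬(¬y ∨ ¬x): Łukasiewicz ¬ gives 1 − 0.1 = 0.9
  ¬y: Łukasiewicz ¬ gives 1 − 0.1 = 0.9
  (y ⊃ ¬y): min(1, 1 − 0.1 + 0.9) = 1
  (¬¬(¬y ∨ ¬x) ∧ (y ⊃ ¬y)) = min(0.9, 1) = 0.9
  Łukasiewicz value = 0.9
Difference: 0 − 0.9 = -0.90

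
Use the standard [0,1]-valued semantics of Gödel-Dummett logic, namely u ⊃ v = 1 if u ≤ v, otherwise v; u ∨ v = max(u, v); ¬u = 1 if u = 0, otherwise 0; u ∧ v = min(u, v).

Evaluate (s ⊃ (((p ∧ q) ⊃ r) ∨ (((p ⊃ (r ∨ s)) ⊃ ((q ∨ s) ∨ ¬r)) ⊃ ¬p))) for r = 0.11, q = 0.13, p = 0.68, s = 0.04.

1.00

(p ∧ q) = min(0.68, 0.13) = 0.13
((p ∧ q) ⊃ r): 0.13 > 0.11, so result = 0.11
(r ∨ s) = max(0.11, 0.04) = 0.11
(p ⊃ (r ∨ s)): 0.68 > 0.11, so result = 0.11
(q ∨ s) = max(0.13, 0.04) = 0.13
¬r: Gödel ¬ of 0.11 = 0 (operand ≠ 0)
((q ∨ s) ∨ ¬r) = max(0.13, 0) = 0.13
((p ⊃ (r ∨ s)) ⊃ ((q ∨ s) ∨ ¬r)): 0.11 ≤ 0.13, so result = 1
¬p: Gödel ¬ of 0.68 = 0 (operand ≠ 0)
(((p ⊃ (r ∨ s)) ⊃ ((q ∨ s) ∨ ¬r)) ⊃ ¬p): 1 > 0, so result = 0
(((p ∧ q) ⊃ r) ∨ (((p ⊃ (r ∨ s)) ⊃ ((q ∨ s) ∨ ¬r)) ⊃ ¬p)) = max(0.11, 0) = 0.11
(s ⊃ (((p ∧ q) ⊃ r) ∨ (((p ⊃ (r ∨ s)) ⊃ ((q ∨ s) ∨ ¬r)) ⊃ ¬p))): 0.04 ≤ 0.11, so result = 1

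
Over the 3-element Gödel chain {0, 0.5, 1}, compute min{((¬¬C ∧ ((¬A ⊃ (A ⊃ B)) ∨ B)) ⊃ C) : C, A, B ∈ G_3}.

The minimum is attained at C = 0.5, A = 0, B = 0:
  ¬C: Gödel ¬ of 0.5 = 0 (operand ≠ 0)
  ¬¬C: Gödel ¬ of 0 = 1 (operand is 0)
  ¬A: Gödel ¬ of 0 = 1 (operand is 0)
  (A ⊃ B): 0 ≤ 0, so result = 1
  (¬A ⊃ (A ⊃ B)): 1 ≤ 1, so result = 1
  ((¬A ⊃ (A ⊃ B)) ∨ B) = max(1, 0) = 1
  (¬¬C ∧ ((¬A ⊃ (A ⊃ B)) ∨ B)) = min(1, 1) = 1
  ((¬¬C ∧ ((¬A ⊃ (A ⊃ B)) ∨ B)) ⊃ C): 1 > 0.5, so result = 0.5
Checking all 27 assignments confirms none give a value below 0.50.

0.50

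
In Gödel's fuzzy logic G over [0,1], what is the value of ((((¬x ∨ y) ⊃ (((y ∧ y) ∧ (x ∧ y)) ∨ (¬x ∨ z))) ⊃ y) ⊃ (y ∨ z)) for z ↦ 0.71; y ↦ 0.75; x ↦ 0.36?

0.75

¬x: Gödel ¬ of 0.36 = 0 (operand ≠ 0)
(¬x ∨ y) = max(0, 0.75) = 0.75
(y ∧ y) = min(0.75, 0.75) = 0.75
(x ∧ y) = min(0.36, 0.75) = 0.36
((y ∧ y) ∧ (x ∧ y)) = min(0.75, 0.36) = 0.36
¬x: Gödel ¬ of 0.36 = 0 (operand ≠ 0)
(¬x ∨ z) = max(0, 0.71) = 0.71
(((y ∧ y) ∧ (x ∧ y)) ∨ (¬x ∨ z)) = max(0.36, 0.71) = 0.71
((¬x ∨ y) ⊃ (((y ∧ y) ∧ (x ∧ y)) ∨ (¬x ∨ z))): 0.75 > 0.71, so result = 0.71
(((¬x ∨ y) ⊃ (((y ∧ y) ∧ (x ∧ y)) ∨ (¬x ∨ z))) ⊃ y): 0.71 ≤ 0.75, so result = 1
(y ∨ z) = max(0.75, 0.71) = 0.75
((((¬x ∨ y) ⊃ (((y ∧ y) ∧ (x ∧ y)) ∨ (¬x ∨ z))) ⊃ y) ⊃ (y ∨ z)): 1 > 0.75, so result = 0.75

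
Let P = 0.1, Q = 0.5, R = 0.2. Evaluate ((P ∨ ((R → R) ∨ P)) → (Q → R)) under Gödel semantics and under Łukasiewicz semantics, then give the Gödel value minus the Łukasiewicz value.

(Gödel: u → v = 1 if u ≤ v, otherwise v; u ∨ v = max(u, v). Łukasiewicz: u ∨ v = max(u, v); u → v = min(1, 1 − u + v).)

-0.50

Gödel evaluation:
  (R → R): 0.2 ≤ 0.2, so result = 1
  ((R → R) ∨ P) = max(1, 0.1) = 1
  (P ∨ ((R → R) ∨ P)) = max(0.1, 1) = 1
  (Q → R): 0.5 > 0.2, so result = 0.2
  ((P ∨ ((R → R) ∨ P)) → (Q → R)): 1 > 0.2, so result = 0.2
  Gödel value = 0.2
Łukasiewicz evaluation:
  (R → R): min(1, 1 − 0.2 + 0.2) = 1
  ((R → R) ∨ P) = max(1, 0.1) = 1
  (P ∨ ((R → R) ∨ P)) = max(0.1, 1) = 1
  (Q → R): min(1, 1 − 0.5 + 0.2) = 0.7
  ((P ∨ ((R → R) ∨ P)) → (Q → R)): min(1, 1 − 1 + 0.7) = 0.7
  Łukasiewicz value = 0.7
Difference: 0.2 − 0.7 = -0.50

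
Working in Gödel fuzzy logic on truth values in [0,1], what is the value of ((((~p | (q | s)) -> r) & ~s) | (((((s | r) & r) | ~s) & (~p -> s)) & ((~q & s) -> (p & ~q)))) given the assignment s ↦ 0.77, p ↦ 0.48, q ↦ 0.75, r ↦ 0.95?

~p: Gödel ¬ of 0.48 = 0 (operand ≠ 0)
(q | s) = max(0.75, 0.77) = 0.77
(~p | (q | s)) = max(0, 0.77) = 0.77
((~p | (q | s)) -> r): 0.77 ≤ 0.95, so result = 1
~s: Gödel ¬ of 0.77 = 0 (operand ≠ 0)
(((~p | (q | s)) -> r) & ~s) = min(1, 0) = 0
(s | r) = max(0.77, 0.95) = 0.95
((s | r) & r) = min(0.95, 0.95) = 0.95
~s: Gödel ¬ of 0.77 = 0 (operand ≠ 0)
(((s | r) & r) | ~s) = max(0.95, 0) = 0.95
~p: Gödel ¬ of 0.48 = 0 (operand ≠ 0)
(~p -> s): 0 ≤ 0.77, so result = 1
((((s | r) & r) | ~s) & (~p -> s)) = min(0.95, 1) = 0.95
~q: Gödel ¬ of 0.75 = 0 (operand ≠ 0)
(~q & s) = min(0, 0.77) = 0
~q: Gödel ¬ of 0.75 = 0 (operand ≠ 0)
(p & ~q) = min(0.48, 0) = 0
((~q & s) -> (p & ~q)): 0 ≤ 0, so result = 1
(((((s | r) & r) | ~s) & (~p -> s)) & ((~q & s) -> (p & ~q))) = min(0.95, 1) = 0.95
((((~p | (q | s)) -> r) & ~s) | (((((s | r) & r) | ~s) & (~p -> s)) & ((~q & s) -> (p & ~q)))) = max(0, 0.95) = 0.95

0.95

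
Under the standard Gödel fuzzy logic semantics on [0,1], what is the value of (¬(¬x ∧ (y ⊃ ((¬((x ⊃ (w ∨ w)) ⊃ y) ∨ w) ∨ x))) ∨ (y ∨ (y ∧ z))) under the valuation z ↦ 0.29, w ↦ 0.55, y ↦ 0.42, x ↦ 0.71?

1.00

¬x: Gödel ¬ of 0.71 = 0 (operand ≠ 0)
(w ∨ w) = max(0.55, 0.55) = 0.55
(x ⊃ (w ∨ w)): 0.71 > 0.55, so result = 0.55
((x ⊃ (w ∨ w)) ⊃ y): 0.55 > 0.42, so result = 0.42
¬((x ⊃ (w ∨ w)) ⊃ y): Gödel ¬ of 0.42 = 0 (operand ≠ 0)
(¬((x ⊃ (w ∨ w)) ⊃ y) ∨ w) = max(0, 0.55) = 0.55
((¬((x ⊃ (w ∨ w)) ⊃ y) ∨ w) ∨ x) = max(0.55, 0.71) = 0.71
(y ⊃ ((¬((x ⊃ (w ∨ w)) ⊃ y) ∨ w) ∨ x)): 0.42 ≤ 0.71, so result = 1
(¬x ∧ (y ⊃ ((¬((x ⊃ (w ∨ w)) ⊃ y) ∨ w) ∨ x))) = min(0, 1) = 0
¬(¬x ∧ (y ⊃ ((¬((x ⊃ (w ∨ w)) ⊃ y) ∨ w) ∨ x))): Gödel ¬ of 0 = 1 (operand is 0)
(y ∧ z) = min(0.42, 0.29) = 0.29
(y ∨ (y ∧ z)) = max(0.42, 0.29) = 0.42
(¬(¬x ∧ (y ⊃ ((¬((x ⊃ (w ∨ w)) ⊃ y) ∨ w) ∨ x))) ∨ (y ∨ (y ∧ z))) = max(1, 0.42) = 1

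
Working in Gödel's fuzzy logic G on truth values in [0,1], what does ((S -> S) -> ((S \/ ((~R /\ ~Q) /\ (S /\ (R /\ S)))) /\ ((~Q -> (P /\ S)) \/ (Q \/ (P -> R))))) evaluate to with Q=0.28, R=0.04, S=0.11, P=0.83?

0.11

(S -> S): 0.11 ≤ 0.11, so result = 1
~R: Gödel ¬ of 0.04 = 0 (operand ≠ 0)
~Q: Gödel ¬ of 0.28 = 0 (operand ≠ 0)
(~R /\ ~Q) = min(0, 0) = 0
(R /\ S) = min(0.04, 0.11) = 0.04
(S /\ (R /\ S)) = min(0.11, 0.04) = 0.04
((~R /\ ~Q) /\ (S /\ (R /\ S))) = min(0, 0.04) = 0
(S \/ ((~R /\ ~Q) /\ (S /\ (R /\ S)))) = max(0.11, 0) = 0.11
~Q: Gödel ¬ of 0.28 = 0 (operand ≠ 0)
(P /\ S) = min(0.83, 0.11) = 0.11
(~Q -> (P /\ S)): 0 ≤ 0.11, so result = 1
(P -> R): 0.83 > 0.04, so result = 0.04
(Q \/ (P -> R)) = max(0.28, 0.04) = 0.28
((~Q -> (P /\ S)) \/ (Q \/ (P -> R))) = max(1, 0.28) = 1
((S \/ ((~R /\ ~Q) /\ (S /\ (R /\ S)))) /\ ((~Q -> (P /\ S)) \/ (Q \/ (P -> R)))) = min(0.11, 1) = 0.11
((S -> S) -> ((S \/ ((~R /\ ~Q) /\ (S /\ (R /\ S)))) /\ ((~Q -> (P /\ S)) \/ (Q \/ (P -> R))))): 1 > 0.11, so result = 0.11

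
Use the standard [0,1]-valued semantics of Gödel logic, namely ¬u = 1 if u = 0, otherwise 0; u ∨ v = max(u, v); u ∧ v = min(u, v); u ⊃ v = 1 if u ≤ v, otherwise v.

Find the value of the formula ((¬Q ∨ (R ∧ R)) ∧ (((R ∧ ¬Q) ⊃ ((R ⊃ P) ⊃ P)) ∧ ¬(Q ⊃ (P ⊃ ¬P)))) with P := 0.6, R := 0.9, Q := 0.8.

¬Q: Gödel ¬ of 0.8 = 0 (operand ≠ 0)
(R ∧ R) = min(0.9, 0.9) = 0.9
(¬Q ∨ (R ∧ R)) = max(0, 0.9) = 0.9
¬Q: Gödel ¬ of 0.8 = 0 (operand ≠ 0)
(R ∧ ¬Q) = min(0.9, 0) = 0
(R ⊃ P): 0.9 > 0.6, so result = 0.6
((R ⊃ P) ⊃ P): 0.6 ≤ 0.6, so result = 1
((R ∧ ¬Q) ⊃ ((R ⊃ P) ⊃ P)): 0 ≤ 1, so result = 1
¬P: Gödel ¬ of 0.6 = 0 (operand ≠ 0)
(P ⊃ ¬P): 0.6 > 0, so result = 0
(Q ⊃ (P ⊃ ¬P)): 0.8 > 0, so result = 0
¬(Q ⊃ (P ⊃ ¬P)): Gödel ¬ of 0 = 1 (operand is 0)
(((R ∧ ¬Q) ⊃ ((R ⊃ P) ⊃ P)) ∧ ¬(Q ⊃ (P ⊃ ¬P))) = min(1, 1) = 1
((¬Q ∨ (R ∧ R)) ∧ (((R ∧ ¬Q) ⊃ ((R ⊃ P) ⊃ P)) ∧ ¬(Q ⊃ (P ⊃ ¬P)))) = min(0.9, 1) = 0.9

0.90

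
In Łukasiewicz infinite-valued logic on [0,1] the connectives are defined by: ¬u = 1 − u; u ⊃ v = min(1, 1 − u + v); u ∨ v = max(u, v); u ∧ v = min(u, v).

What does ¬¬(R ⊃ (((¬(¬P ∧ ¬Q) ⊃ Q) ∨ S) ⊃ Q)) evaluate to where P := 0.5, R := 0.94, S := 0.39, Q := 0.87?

¬P: Łukasiewicz ¬ gives 1 − 0.5 = 0.5
¬Q: Łukasiewicz ¬ gives 1 − 0.87 = 0.13
(¬P ∧ ¬Q) = min(0.5, 0.13) = 0.13
¬(¬P ∧ ¬Q): Łukasiewicz ¬ gives 1 − 0.13 = 0.87
(¬(¬P ∧ ¬Q) ⊃ Q): min(1, 1 − 0.87 + 0.87) = 1
((¬(¬P ∧ ¬Q) ⊃ Q) ∨ S) = max(1, 0.39) = 1
(((¬(¬P ∧ ¬Q) ⊃ Q) ∨ S) ⊃ Q): min(1, 1 − 1 + 0.87) = 0.87
(R ⊃ (((¬(¬P ∧ ¬Q) ⊃ Q) ∨ S) ⊃ Q)): min(1, 1 − 0.94 + 0.87) = 0.93
¬(R ⊃ (((¬(¬P ∧ ¬Q) ⊃ Q) ∨ S) ⊃ Q)): Łukasiewicz ¬ gives 1 − 0.93 = 0.07
¬¬(R ⊃ (((¬(¬P ∧ ¬Q) ⊃ Q) ∨ S) ⊃ Q)): Łukasiewicz ¬ gives 1 − 0.07 = 0.93

0.93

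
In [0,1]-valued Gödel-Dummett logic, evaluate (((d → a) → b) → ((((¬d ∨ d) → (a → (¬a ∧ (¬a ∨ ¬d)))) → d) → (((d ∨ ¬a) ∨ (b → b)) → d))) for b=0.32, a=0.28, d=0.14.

0.14

(d → a): 0.14 ≤ 0.28, so result = 1
((d → a) → b): 1 > 0.32, so result = 0.32
¬d: Gödel ¬ of 0.14 = 0 (operand ≠ 0)
(¬d ∨ d) = max(0, 0.14) = 0.14
¬a: Gödel ¬ of 0.28 = 0 (operand ≠ 0)
¬a: Gödel ¬ of 0.28 = 0 (operand ≠ 0)
¬d: Gödel ¬ of 0.14 = 0 (operand ≠ 0)
(¬a ∨ ¬d) = max(0, 0) = 0
(¬a ∧ (¬a ∨ ¬d)) = min(0, 0) = 0
(a → (¬a ∧ (¬a ∨ ¬d))): 0.28 > 0, so result = 0
((¬d ∨ d) → (a → (¬a ∧ (¬a ∨ ¬d)))): 0.14 > 0, so result = 0
(((¬d ∨ d) → (a → (¬a ∧ (¬a ∨ ¬d)))) → d): 0 ≤ 0.14, so result = 1
¬a: Gödel ¬ of 0.28 = 0 (operand ≠ 0)
(d ∨ ¬a) = max(0.14, 0) = 0.14
(b → b): 0.32 ≤ 0.32, so result = 1
((d ∨ ¬a) ∨ (b → b)) = max(0.14, 1) = 1
(((d ∨ ¬a) ∨ (b → b)) → d): 1 > 0.14, so result = 0.14
((((¬d ∨ d) → (a → (¬a ∧ (¬a ∨ ¬d)))) → d) → (((d ∨ ¬a) ∨ (b → b)) → d)): 1 > 0.14, so result = 0.14
(((d → a) → b) → ((((¬d ∨ d) → (a → (¬a ∧ (¬a ∨ ¬d)))) → d) → (((d ∨ ¬a) ∨ (b → b)) → d))): 0.32 > 0.14, so result = 0.14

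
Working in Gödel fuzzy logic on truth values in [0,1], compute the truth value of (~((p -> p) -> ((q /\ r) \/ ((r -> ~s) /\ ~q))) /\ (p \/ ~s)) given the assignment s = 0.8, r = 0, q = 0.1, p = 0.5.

0.50

(p -> p): 0.5 ≤ 0.5, so result = 1
(q /\ r) = min(0.1, 0) = 0
~s: Gödel ¬ of 0.8 = 0 (operand ≠ 0)
(r -> ~s): 0 ≤ 0, so result = 1
~q: Gödel ¬ of 0.1 = 0 (operand ≠ 0)
((r -> ~s) /\ ~q) = min(1, 0) = 0
((q /\ r) \/ ((r -> ~s) /\ ~q)) = max(0, 0) = 0
((p -> p) -> ((q /\ r) \/ ((r -> ~s) /\ ~q))): 1 > 0, so result = 0
~((p -> p) -> ((q /\ r) \/ ((r -> ~s) /\ ~q))): Gödel ¬ of 0 = 1 (operand is 0)
~s: Gödel ¬ of 0.8 = 0 (operand ≠ 0)
(p \/ ~s) = max(0.5, 0) = 0.5
(~((p -> p) -> ((q /\ r) \/ ((r -> ~s) /\ ~q))) /\ (p \/ ~s)) = min(1, 0.5) = 0.5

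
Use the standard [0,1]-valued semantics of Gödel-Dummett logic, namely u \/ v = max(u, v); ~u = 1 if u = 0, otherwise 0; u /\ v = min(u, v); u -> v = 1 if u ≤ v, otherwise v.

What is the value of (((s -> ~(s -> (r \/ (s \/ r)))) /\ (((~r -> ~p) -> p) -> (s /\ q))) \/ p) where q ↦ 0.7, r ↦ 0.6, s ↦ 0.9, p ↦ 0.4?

(s \/ r) = max(0.9, 0.6) = 0.9
(r \/ (s \/ r)) = max(0.6, 0.9) = 0.9
(s -> (r \/ (s \/ r))): 0.9 ≤ 0.9, so result = 1
~(s -> (r \/ (s \/ r))): Gödel ¬ of 1 = 0 (operand ≠ 0)
(s -> ~(s -> (r \/ (s \/ r)))): 0.9 > 0, so result = 0
~r: Gödel ¬ of 0.6 = 0 (operand ≠ 0)
~p: Gödel ¬ of 0.4 = 0 (operand ≠ 0)
(~r -> ~p): 0 ≤ 0, so result = 1
((~r -> ~p) -> p): 1 > 0.4, so result = 0.4
(s /\ q) = min(0.9, 0.7) = 0.7
(((~r -> ~p) -> p) -> (s /\ q)): 0.4 ≤ 0.7, so result = 1
((s -> ~(s -> (r \/ (s \/ r)))) /\ (((~r -> ~p) -> p) -> (s /\ q))) = min(0, 1) = 0
(((s -> ~(s -> (r \/ (s \/ r)))) /\ (((~r -> ~p) -> p) -> (s /\ q))) \/ p) = max(0, 0.4) = 0.4

0.40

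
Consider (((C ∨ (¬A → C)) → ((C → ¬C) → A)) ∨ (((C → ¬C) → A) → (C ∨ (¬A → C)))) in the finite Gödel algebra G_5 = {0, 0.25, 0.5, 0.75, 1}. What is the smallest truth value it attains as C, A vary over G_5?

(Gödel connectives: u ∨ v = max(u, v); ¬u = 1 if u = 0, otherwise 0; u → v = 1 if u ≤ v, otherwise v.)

Every assignment gives 1. For instance at C = 0, A = 0:
  ¬A: Gödel ¬ of 0 = 1 (operand is 0)
  (¬A → C): 1 > 0, so result = 0
  (C ∨ (¬A → C)) = max(0, 0) = 0
  ¬C: Gödel ¬ of 0 = 1 (operand is 0)
  (C → ¬C): 0 ≤ 1, so result = 1
  ((C → ¬C) → A): 1 > 0, so result = 0
  ((C ∨ (¬A → C)) → ((C → ¬C) → A)): 0 ≤ 0, so result = 1
  ¬C: Gödel ¬ of 0 = 1 (operand is 0)
  (C → ¬C): 0 ≤ 1, so result = 1
  ((C → ¬C) → A): 1 > 0, so result = 0
  ¬A: Gödel ¬ of 0 = 1 (operand is 0)
  (¬A → C): 1 > 0, so result = 0
  (C ∨ (¬A → C)) = max(0, 0) = 0
  (((C → ¬C) → A) → (C ∨ (¬A → C))): 0 ≤ 0, so result = 1
  (((C ∨ (¬A → C)) → ((C → ¬C) → A)) ∨ (((C → ¬C) → A) → (C ∨ (¬A → C)))) = max(1, 1) = 1
All 25 assignments give value 1 — the formula is a G_5-tautology.

1.00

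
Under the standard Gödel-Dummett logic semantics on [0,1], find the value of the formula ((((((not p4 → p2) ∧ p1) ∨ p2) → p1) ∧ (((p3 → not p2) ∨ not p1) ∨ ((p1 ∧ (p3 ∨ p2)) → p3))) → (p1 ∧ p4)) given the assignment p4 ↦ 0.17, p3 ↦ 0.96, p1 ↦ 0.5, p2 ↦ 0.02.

0.17

not p4: Gödel ¬ of 0.17 = 0 (operand ≠ 0)
(not p4 → p2): 0 ≤ 0.02, so result = 1
((not p4 → p2) ∧ p1) = min(1, 0.5) = 0.5
(((not p4 → p2) ∧ p1) ∨ p2) = max(0.5, 0.02) = 0.5
((((not p4 → p2) ∧ p1) ∨ p2) → p1): 0.5 ≤ 0.5, so result = 1
not p2: Gödel ¬ of 0.02 = 0 (operand ≠ 0)
(p3 → not p2): 0.96 > 0, so result = 0
not p1: Gödel ¬ of 0.5 = 0 (operand ≠ 0)
((p3 → not p2) ∨ not p1) = max(0, 0) = 0
(p3 ∨ p2) = max(0.96, 0.02) = 0.96
(p1 ∧ (p3 ∨ p2)) = min(0.5, 0.96) = 0.5
((p1 ∧ (p3 ∨ p2)) → p3): 0.5 ≤ 0.96, so result = 1
(((p3 → not p2) ∨ not p1) ∨ ((p1 ∧ (p3 ∨ p2)) → p3)) = max(0, 1) = 1
(((((not p4 → p2) ∧ p1) ∨ p2) → p1) ∧ (((p3 → not p2) ∨ not p1) ∨ ((p1 ∧ (p3 ∨ p2)) → p3))) = min(1, 1) = 1
(p1 ∧ p4) = min(0.5, 0.17) = 0.17
((((((not p4 → p2) ∧ p1) ∨ p2) → p1) ∧ (((p3 → not p2) ∨ not p1) ∨ ((p1 ∧ (p3 ∨ p2)) → p3))) → (p1 ∧ p4)): 1 > 0.17, so result = 0.17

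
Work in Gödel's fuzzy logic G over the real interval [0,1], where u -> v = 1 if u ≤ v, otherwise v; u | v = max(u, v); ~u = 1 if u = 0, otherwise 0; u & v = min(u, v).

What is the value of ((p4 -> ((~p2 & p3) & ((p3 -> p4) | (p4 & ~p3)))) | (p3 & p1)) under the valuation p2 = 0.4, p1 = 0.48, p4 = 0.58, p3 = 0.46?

~p2: Gödel ¬ of 0.4 = 0 (operand ≠ 0)
(~p2 & p3) = min(0, 0.46) = 0
(p3 -> p4): 0.46 ≤ 0.58, so result = 1
~p3: Gödel ¬ of 0.46 = 0 (operand ≠ 0)
(p4 & ~p3) = min(0.58, 0) = 0
((p3 -> p4) | (p4 & ~p3)) = max(1, 0) = 1
((~p2 & p3) & ((p3 -> p4) | (p4 & ~p3))) = min(0, 1) = 0
(p4 -> ((~p2 & p3) & ((p3 -> p4) | (p4 & ~p3)))): 0.58 > 0, so result = 0
(p3 & p1) = min(0.46, 0.48) = 0.46
((p4 -> ((~p2 & p3) & ((p3 -> p4) | (p4 & ~p3)))) | (p3 & p1)) = max(0, 0.46) = 0.46

0.46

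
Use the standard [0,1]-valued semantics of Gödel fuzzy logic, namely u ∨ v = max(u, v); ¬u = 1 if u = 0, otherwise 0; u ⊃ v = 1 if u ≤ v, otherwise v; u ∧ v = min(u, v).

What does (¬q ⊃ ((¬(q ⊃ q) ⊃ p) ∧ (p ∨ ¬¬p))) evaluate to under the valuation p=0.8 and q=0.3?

¬q: Gödel ¬ of 0.3 = 0 (operand ≠ 0)
(q ⊃ q): 0.3 ≤ 0.3, so result = 1
¬(q ⊃ q): Gödel ¬ of 1 = 0 (operand ≠ 0)
(¬(q ⊃ q) ⊃ p): 0 ≤ 0.8, so result = 1
¬p: Gödel ¬ of 0.8 = 0 (operand ≠ 0)
¬¬p: Gödel ¬ of 0 = 1 (operand is 0)
(p ∨ ¬¬p) = max(0.8, 1) = 1
((¬(q ⊃ q) ⊃ p) ∧ (p ∨ ¬¬p)) = min(1, 1) = 1
(¬q ⊃ ((¬(q ⊃ q) ⊃ p) ∧ (p ∨ ¬¬p))): 0 ≤ 1, so result = 1

1.00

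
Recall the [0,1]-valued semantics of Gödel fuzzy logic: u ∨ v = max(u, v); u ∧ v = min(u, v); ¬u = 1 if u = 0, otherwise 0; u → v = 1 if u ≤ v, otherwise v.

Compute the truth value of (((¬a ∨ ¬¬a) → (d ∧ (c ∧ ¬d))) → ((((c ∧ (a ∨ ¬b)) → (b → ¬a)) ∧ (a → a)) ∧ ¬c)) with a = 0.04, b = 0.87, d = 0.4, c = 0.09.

¬a: Gödel ¬ of 0.04 = 0 (operand ≠ 0)
¬a: Gödel ¬ of 0.04 = 0 (operand ≠ 0)
¬¬a: Gödel ¬ of 0 = 1 (operand is 0)
(¬a ∨ ¬¬a) = max(0, 1) = 1
¬d: Gödel ¬ of 0.4 = 0 (operand ≠ 0)
(c ∧ ¬d) = min(0.09, 0) = 0
(d ∧ (c ∧ ¬d)) = min(0.4, 0) = 0
((¬a ∨ ¬¬a) → (d ∧ (c ∧ ¬d))): 1 > 0, so result = 0
¬b: Gödel ¬ of 0.87 = 0 (operand ≠ 0)
(a ∨ ¬b) = max(0.04, 0) = 0.04
(c ∧ (a ∨ ¬b)) = min(0.09, 0.04) = 0.04
¬a: Gödel ¬ of 0.04 = 0 (operand ≠ 0)
(b → ¬a): 0.87 > 0, so result = 0
((c ∧ (a ∨ ¬b)) → (b → ¬a)): 0.04 > 0, so result = 0
(a → a): 0.04 ≤ 0.04, so result = 1
(((c ∧ (a ∨ ¬b)) → (b → ¬a)) ∧ (a → a)) = min(0, 1) = 0
¬c: Gödel ¬ of 0.09 = 0 (operand ≠ 0)
((((c ∧ (a ∨ ¬b)) → (b → ¬a)) ∧ (a → a)) ∧ ¬c) = min(0, 0) = 0
(((¬a ∨ ¬¬a) → (d ∧ (c ∧ ¬d))) → ((((c ∧ (a ∨ ¬b)) → (b → ¬a)) ∧ (a → a)) ∧ ¬c)): 0 ≤ 0, so result = 1

1.00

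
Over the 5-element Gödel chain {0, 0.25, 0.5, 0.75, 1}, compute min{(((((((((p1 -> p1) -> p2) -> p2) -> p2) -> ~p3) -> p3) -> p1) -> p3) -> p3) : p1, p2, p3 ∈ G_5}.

0.25

The minimum is attained at p1 = 0, p2 = 0, p3 = 0.25:
  (p1 -> p1): 0 ≤ 0, so result = 1
  ((p1 -> p1) -> p2): 1 > 0, so result = 0
  (((p1 -> p1) -> p2) -> p2): 0 ≤ 0, so result = 1
  ((((p1 -> p1) -> p2) -> p2) -> p2): 1 > 0, so result = 0
  ~p3: Gödel ¬ of 0.25 = 0 (operand ≠ 0)
  (((((p1 -> p1) -> p2) -> p2) -> p2) -> ~p3): 0 ≤ 0, so result = 1
  ((((((p1 -> p1) -> p2) -> p2) -> p2) -> ~p3) -> p3): 1 > 0.25, so result = 0.25
  (((((((p1 -> p1) -> p2) -> p2) -> p2) -> ~p3) -> p3) -> p1): 0.25 > 0, so result = 0
  ((((((((p1 -> p1) -> p2) -> p2) -> p2) -> ~p3) -> p3) -> p1) -> p3): 0 ≤ 0.25, so result = 1
  (((((((((p1 -> p1) -> p2) -> p2) -> p2) -> ~p3) -> p3) -> p1) -> p3) -> p3): 1 > 0.25, so result = 0.25
Checking all 125 assignments confirms none give a value below 0.25.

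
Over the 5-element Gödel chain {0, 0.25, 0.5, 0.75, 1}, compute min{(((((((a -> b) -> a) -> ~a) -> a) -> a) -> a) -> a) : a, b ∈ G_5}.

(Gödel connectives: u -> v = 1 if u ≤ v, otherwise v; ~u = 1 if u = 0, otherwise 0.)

The minimum is attained at a = 0.25, b = 0:
  (a -> b): 0.25 > 0, so result = 0
  ((a -> b) -> a): 0 ≤ 0.25, so result = 1
  ~a: Gödel ¬ of 0.25 = 0 (operand ≠ 0)
  (((a -> b) -> a) -> ~a): 1 > 0, so result = 0
  ((((a -> b) -> a) -> ~a) -> a): 0 ≤ 0.25, so result = 1
  (((((a -> b) -> a) -> ~a) -> a) -> a): 1 > 0.25, so result = 0.25
  ((((((a -> b) -> a) -> ~a) -> a) -> a) -> a): 0.25 ≤ 0.25, so result = 1
  (((((((a -> b) -> a) -> ~a) -> a) -> a) -> a) -> a): 1 > 0.25, so result = 0.25
Checking all 25 assignments confirms none give a value below 0.25.

0.25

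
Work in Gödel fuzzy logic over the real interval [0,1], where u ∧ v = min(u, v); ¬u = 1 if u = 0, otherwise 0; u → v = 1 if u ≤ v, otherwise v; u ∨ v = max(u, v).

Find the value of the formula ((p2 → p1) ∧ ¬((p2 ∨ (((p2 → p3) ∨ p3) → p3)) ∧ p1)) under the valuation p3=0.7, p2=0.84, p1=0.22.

0.00

(p2 → p1): 0.84 > 0.22, so result = 0.22
(p2 → p3): 0.84 > 0.7, so result = 0.7
((p2 → p3) ∨ p3) = max(0.7, 0.7) = 0.7
(((p2 → p3) ∨ p3) → p3): 0.7 ≤ 0.7, so result = 1
(p2 ∨ (((p2 → p3) ∨ p3) → p3)) = max(0.84, 1) = 1
((p2 ∨ (((p2 → p3) ∨ p3) → p3)) ∧ p1) = min(1, 0.22) = 0.22
¬((p2 ∨ (((p2 → p3) ∨ p3) → p3)) ∧ p1): Gödel ¬ of 0.22 = 0 (operand ≠ 0)
((p2 → p1) ∧ ¬((p2 ∨ (((p2 → p3) ∨ p3) → p3)) ∧ p1)) = min(0.22, 0) = 0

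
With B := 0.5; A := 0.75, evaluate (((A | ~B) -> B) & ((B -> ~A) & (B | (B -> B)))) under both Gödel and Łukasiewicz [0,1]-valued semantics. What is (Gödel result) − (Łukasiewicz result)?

-0.75

Gödel evaluation:
  ~B: Gödel ¬ of 0.5 = 0 (operand ≠ 0)
  (A | ~B) = max(0.75, 0) = 0.75
  ((A | ~B) -> B): 0.75 > 0.5, so result = 0.5
  ~A: Gödel ¬ of 0.75 = 0 (operand ≠ 0)
  (B -> ~A): 0.5 > 0, so result = 0
  (B -> B): 0.5 ≤ 0.5, so result = 1
  (B | (B -> B)) = max(0.5, 1) = 1
  ((B -> ~A) & (B | (B -> B))) = min(0, 1) = 0
  (((A | ~B) -> B) & ((B -> ~A) & (B | (B -> B)))) = min(0.5, 0) = 0
  Gödel value = 0
Łukasiewicz evaluation:
  ~B: Łukasiewicz ¬ gives 1 − 0.5 = 0.5
  (A | ~B) = max(0.75, 0.5) = 0.75
  ((A | ~B) -> B): min(1, 1 − 0.75 + 0.5) = 0.75
  ~A: Łukasiewicz ¬ gives 1 − 0.75 = 0.25
  (B -> ~A): min(1, 1 − 0.5 + 0.25) = 0.75
  (B -> B): min(1, 1 − 0.5 + 0.5) = 1
  (B | (B -> B)) = max(0.5, 1) = 1
  ((B -> ~A) & (B | (B -> B))) = min(0.75, 1) = 0.75
  (((A | ~B) -> B) & ((B -> ~A) & (B | (B -> B)))) = min(0.75, 0.75) = 0.75
  Łukasiewicz value = 0.75
Difference: 0 − 0.75 = -0.75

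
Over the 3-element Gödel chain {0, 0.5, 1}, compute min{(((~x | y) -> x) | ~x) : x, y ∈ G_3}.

0.50

The minimum is attained at x = 0.5, y = 1:
  ~x: Gödel ¬ of 0.5 = 0 (operand ≠ 0)
  (~x | y) = max(0, 1) = 1
  ((~x | y) -> x): 1 > 0.5, so result = 0.5
  ~x: Gödel ¬ of 0.5 = 0 (operand ≠ 0)
  (((~x | y) -> x) | ~x) = max(0.5, 0) = 0.5
Checking all 9 assignments confirms none give a value below 0.50.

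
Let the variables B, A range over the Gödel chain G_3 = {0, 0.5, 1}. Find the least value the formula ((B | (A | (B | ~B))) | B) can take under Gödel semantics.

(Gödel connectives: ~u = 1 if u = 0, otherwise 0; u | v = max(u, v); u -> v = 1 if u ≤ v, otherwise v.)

0.50

The minimum is attained at B = 0.5, A = 0:
  ~B: Gödel ¬ of 0.5 = 0 (operand ≠ 0)
  (B | ~B) = max(0.5, 0) = 0.5
  (A | (B | ~B)) = max(0, 0.5) = 0.5
  (B | (A | (B | ~B))) = max(0.5, 0.5) = 0.5
  ((B | (A | (B | ~B))) | B) = max(0.5, 0.5) = 0.5
Checking all 9 assignments confirms none give a value below 0.50.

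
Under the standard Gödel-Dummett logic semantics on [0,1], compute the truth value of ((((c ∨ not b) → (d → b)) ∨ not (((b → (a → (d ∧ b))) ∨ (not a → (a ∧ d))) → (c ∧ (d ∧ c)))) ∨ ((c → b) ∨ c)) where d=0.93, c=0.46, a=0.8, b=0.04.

not b: Gödel ¬ of 0.04 = 0 (operand ≠ 0)
(c ∨ not b) = max(0.46, 0) = 0.46
(d → b): 0.93 > 0.04, so result = 0.04
((c ∨ not b) → (d → b)): 0.46 > 0.04, so result = 0.04
(d ∧ b) = min(0.93, 0.04) = 0.04
(a → (d ∧ b)): 0.8 > 0.04, so result = 0.04
(b → (a → (d ∧ b))): 0.04 ≤ 0.04, so result = 1
not a: Gödel ¬ of 0.8 = 0 (operand ≠ 0)
(a ∧ d) = min(0.8, 0.93) = 0.8
(not a → (a ∧ d)): 0 ≤ 0.8, so result = 1
((b → (a → (d ∧ b))) ∨ (not a → (a ∧ d))) = max(1, 1) = 1
(d ∧ c) = min(0.93, 0.46) = 0.46
(c ∧ (d ∧ c)) = min(0.46, 0.46) = 0.46
(((b → (a → (d ∧ b))) ∨ (not a → (a ∧ d))) → (c ∧ (d ∧ c))): 1 > 0.46, so result = 0.46
not (((b → (a → (d ∧ b))) ∨ (not a → (a ∧ d))) → (c ∧ (d ∧ c))): Gödel ¬ of 0.46 = 0 (operand ≠ 0)
(((c ∨ not b) → (d → b)) ∨ not (((b → (a → (d ∧ b))) ∨ (not a → (a ∧ d))) → (c ∧ (d ∧ c)))) = max(0.04, 0) = 0.04
(c → b): 0.46 > 0.04, so result = 0.04
((c → b) ∨ c) = max(0.04, 0.46) = 0.46
((((c ∨ not b) → (d → b)) ∨ not (((b → (a → (d ∧ b))) ∨ (not a → (a ∧ d))) → (c ∧ (d ∧ c)))) ∨ ((c → b) ∨ c)) = max(0.04, 0.46) = 0.46

0.46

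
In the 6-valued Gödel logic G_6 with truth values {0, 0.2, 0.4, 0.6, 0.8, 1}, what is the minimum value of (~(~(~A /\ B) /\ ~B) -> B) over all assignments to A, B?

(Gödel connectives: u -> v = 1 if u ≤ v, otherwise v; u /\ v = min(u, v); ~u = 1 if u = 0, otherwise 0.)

The minimum is attained at A = 0, B = 0.2:
  ~A: Gödel ¬ of 0 = 1 (operand is 0)
  (~A /\ B) = min(1, 0.2) = 0.2
  ~(~A /\ B): Gödel ¬ of 0.2 = 0 (operand ≠ 0)
  ~B: Gödel ¬ of 0.2 = 0 (operand ≠ 0)
  (~(~A /\ B) /\ ~B) = min(0, 0) = 0
  ~(~(~A /\ B) /\ ~B): Gödel ¬ of 0 = 1 (operand is 0)
  (~(~(~A /\ B) /\ ~B) -> B): 1 > 0.2, so result = 0.2
Checking all 36 assignments confirms none give a value below 0.20.

0.20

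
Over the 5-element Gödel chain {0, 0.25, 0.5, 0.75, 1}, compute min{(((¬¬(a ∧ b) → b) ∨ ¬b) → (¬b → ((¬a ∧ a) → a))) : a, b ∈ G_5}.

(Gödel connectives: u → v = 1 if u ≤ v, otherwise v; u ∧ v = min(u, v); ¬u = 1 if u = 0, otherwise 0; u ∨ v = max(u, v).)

Every assignment gives 1. For instance at a = 0, b = 0:
  (a ∧ b) = min(0, 0) = 0
  ¬(a ∧ b): Gödel ¬ of 0 = 1 (operand is 0)
  ¬¬(a ∧ b): Gödel ¬ of 1 = 0 (operand ≠ 0)
  (¬¬(a ∧ b) → b): 0 ≤ 0, so result = 1
  ¬b: Gödel ¬ of 0 = 1 (operand is 0)
  ((¬¬(a ∧ b) → b) ∨ ¬b) = max(1, 1) = 1
  ¬b: Gödel ¬ of 0 = 1 (operand is 0)
  ¬a: Gödel ¬ of 0 = 1 (operand is 0)
  (¬a ∧ a) = min(1, 0) = 0
  ((¬a ∧ a) → a): 0 ≤ 0, so result = 1
  (¬b → ((¬a ∧ a) → a)): 1 ≤ 1, so result = 1
  (((¬¬(a ∧ b) → b) ∨ ¬b) → (¬b → ((¬a ∧ a) → a))): 1 ≤ 1, so result = 1
All 25 assignments give value 1 — the formula is a G_5-tautology.

1.00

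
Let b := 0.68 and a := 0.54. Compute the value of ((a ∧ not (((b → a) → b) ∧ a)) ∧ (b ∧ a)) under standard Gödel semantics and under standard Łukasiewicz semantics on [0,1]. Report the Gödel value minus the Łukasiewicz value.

-0.46

Gödel evaluation:
  (b → a): 0.68 > 0.54, so result = 0.54
  ((b → a) → b): 0.54 ≤ 0.68, so result = 1
  (((b → a) → b) ∧ a) = min(1, 0.54) = 0.54
  not (((b → a) → b) ∧ a): Gödel ¬ of 0.54 = 0 (operand ≠ 0)
  (a ∧ not (((b → a) → b) ∧ a)) = min(0.54, 0) = 0
  (b ∧ a) = min(0.68, 0.54) = 0.54
  ((a ∧ not (((b → a) → b) ∧ a)) ∧ (b ∧ a)) = min(0, 0.54) = 0
  Gödel value = 0
Łukasiewicz evaluation:
  (b → a): min(1, 1 − 0.68 + 0.54) = 0.86
  ((b → a) → b): min(1, 1 − 0.86 + 0.68) = 0.82
  (((b → a) → b) ∧ a) = min(0.82, 0.54) = 0.54
  not (((b → a) → b) ∧ a): Łukasiewicz ¬ gives 1 − 0.54 = 0.46
  (a ∧ not (((b → a) → b) ∧ a)) = min(0.54, 0.46) = 0.46
  (b ∧ a) = min(0.68, 0.54) = 0.54
  ((a ∧ not (((b → a) → b) ∧ a)) ∧ (b ∧ a)) = min(0.46, 0.54) = 0.46
  Łukasiewicz value = 0.46
Difference: 0 − 0.46 = -0.46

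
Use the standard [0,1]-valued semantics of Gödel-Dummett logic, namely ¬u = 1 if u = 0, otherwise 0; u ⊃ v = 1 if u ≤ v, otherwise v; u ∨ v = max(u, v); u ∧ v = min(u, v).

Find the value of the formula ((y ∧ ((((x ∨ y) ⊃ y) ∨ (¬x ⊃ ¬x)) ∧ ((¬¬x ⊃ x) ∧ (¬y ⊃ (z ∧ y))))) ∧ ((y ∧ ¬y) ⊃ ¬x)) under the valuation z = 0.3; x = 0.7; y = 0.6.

0.60

(x ∨ y) = max(0.7, 0.6) = 0.7
((x ∨ y) ⊃ y): 0.7 > 0.6, so result = 0.6
¬x: Gödel ¬ of 0.7 = 0 (operand ≠ 0)
¬x: Gödel ¬ of 0.7 = 0 (operand ≠ 0)
(¬x ⊃ ¬x): 0 ≤ 0, so result = 1
(((x ∨ y) ⊃ y) ∨ (¬x ⊃ ¬x)) = max(0.6, 1) = 1
¬x: Gödel ¬ of 0.7 = 0 (operand ≠ 0)
¬¬x: Gödel ¬ of 0 = 1 (operand is 0)
(¬¬x ⊃ x): 1 > 0.7, so result = 0.7
¬y: Gödel ¬ of 0.6 = 0 (operand ≠ 0)
(z ∧ y) = min(0.3, 0.6) = 0.3
(¬y ⊃ (z ∧ y)): 0 ≤ 0.3, so result = 1
((¬¬x ⊃ x) ∧ (¬y ⊃ (z ∧ y))) = min(0.7, 1) = 0.7
((((x ∨ y) ⊃ y) ∨ (¬x ⊃ ¬x)) ∧ ((¬¬x ⊃ x) ∧ (¬y ⊃ (z ∧ y)))) = min(1, 0.7) = 0.7
(y ∧ ((((x ∨ y) ⊃ y) ∨ (¬x ⊃ ¬x)) ∧ ((¬¬x ⊃ x) ∧ (¬y ⊃ (z ∧ y))))) = min(0.6, 0.7) = 0.6
¬y: Gödel ¬ of 0.6 = 0 (operand ≠ 0)
(y ∧ ¬y) = min(0.6, 0) = 0
¬x: Gödel ¬ of 0.7 = 0 (operand ≠ 0)
((y ∧ ¬y) ⊃ ¬x): 0 ≤ 0, so result = 1
((y ∧ ((((x ∨ y) ⊃ y) ∨ (¬x ⊃ ¬x)) ∧ ((¬¬x ⊃ x) ∧ (¬y ⊃ (z ∧ y))))) ∧ ((y ∧ ¬y) ⊃ ¬x)) = min(0.6, 1) = 0.6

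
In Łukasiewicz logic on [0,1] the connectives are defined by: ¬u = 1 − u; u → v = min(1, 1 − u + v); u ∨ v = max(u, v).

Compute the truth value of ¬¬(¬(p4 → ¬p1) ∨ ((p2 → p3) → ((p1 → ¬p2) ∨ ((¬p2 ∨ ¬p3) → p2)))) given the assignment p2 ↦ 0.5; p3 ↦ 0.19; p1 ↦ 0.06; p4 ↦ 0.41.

¬p1: Łukasiewicz ¬ gives 1 − 0.06 = 0.94
(p4 → ¬p1): min(1, 1 − 0.41 + 0.94) = 1
¬(p4 → ¬p1): Łukasiewicz ¬ gives 1 − 1 = 0
(p2 → p3): min(1, 1 − 0.5 + 0.19) = 0.69
¬p2: Łukasiewicz ¬ gives 1 − 0.5 = 0.5
(p1 → ¬p2): min(1, 1 − 0.06 + 0.5) = 1
¬p2: Łukasiewicz ¬ gives 1 − 0.5 = 0.5
¬p3: Łukasiewicz ¬ gives 1 − 0.19 = 0.81
(¬p2 ∨ ¬p3) = max(0.5, 0.81) = 0.81
((¬p2 ∨ ¬p3) → p2): min(1, 1 − 0.81 + 0.5) = 0.69
((p1 → ¬p2) ∨ ((¬p2 ∨ ¬p3) → p2)) = max(1, 0.69) = 1
((p2 → p3) → ((p1 → ¬p2) ∨ ((¬p2 ∨ ¬p3) → p2))): min(1, 1 − 0.69 + 1) = 1
(¬(p4 → ¬p1) ∨ ((p2 → p3) → ((p1 → ¬p2) ∨ ((¬p2 ∨ ¬p3) → p2)))) = max(0, 1) = 1
¬(¬(p4 → ¬p1) ∨ ((p2 → p3) → ((p1 → ¬p2) ∨ ((¬p2 ∨ ¬p3) → p2)))): Łukasiewicz ¬ gives 1 − 1 = 0
¬¬(¬(p4 → ¬p1) ∨ ((p2 → p3) → ((p1 → ¬p2) ∨ ((¬p2 ∨ ¬p3) → p2)))): Łukasiewicz ¬ gives 1 − 0 = 1

1.00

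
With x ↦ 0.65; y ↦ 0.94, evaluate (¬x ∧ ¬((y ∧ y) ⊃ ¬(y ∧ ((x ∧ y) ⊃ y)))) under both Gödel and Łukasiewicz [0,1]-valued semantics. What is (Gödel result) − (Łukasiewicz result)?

-0.35

Gödel evaluation:
  ¬x: Gödel ¬ of 0.65 = 0 (operand ≠ 0)
  (y ∧ y) = min(0.94, 0.94) = 0.94
  (x ∧ y) = min(0.65, 0.94) = 0.65
  ((x ∧ y) ⊃ y): 0.65 ≤ 0.94, so result = 1
  (y ∧ ((x ∧ y) ⊃ y)) = min(0.94, 1) = 0.94
  ¬(y ∧ ((x ∧ y) ⊃ y)): Gödel ¬ of 0.94 = 0 (operand ≠ 0)
  ((y ∧ y) ⊃ ¬(y ∧ ((x ∧ y) ⊃ y))): 0.94 > 0, so result = 0
  ¬((y ∧ y) ⊃ ¬(y ∧ ((x ∧ y) ⊃ y))): Gödel ¬ of 0 = 1 (operand is 0)
  (¬x ∧ ¬((y ∧ y) ⊃ ¬(y ∧ ((x ∧ y) ⊃ y)))) = min(0, 1) = 0
  Gödel value = 0
Łukasiewicz evaluation:
  ¬x: Łukasiewicz ¬ gives 1 − 0.65 = 0.35
  (y ∧ y) = min(0.94, 0.94) = 0.94
  (x ∧ y) = min(0.65, 0.94) = 0.65
  ((x ∧ y) ⊃ y): min(1, 1 − 0.65 + 0.94) = 1
  (y ∧ ((x ∧ y) ⊃ y)) = min(0.94, 1) = 0.94
  ¬(y ∧ ((x ∧ y) ⊃ y)): Łukasiewicz ¬ gives 1 − 0.94 = 0.06
  ((y ∧ y) ⊃ ¬(y ∧ ((x ∧ y) ⊃ y))): min(1, 1 − 0.94 + 0.06) = 0.12
  ¬((y ∧ y) ⊃ ¬(y ∧ ((x ∧ y) ⊃ y))): Łukasiewicz ¬ gives 1 − 0.12 = 0.88
  (¬x ∧ ¬((y ∧ y) ⊃ ¬(y ∧ ((x ∧ y) ⊃ y)))) = min(0.35, 0.88) = 0.35
  Łukasiewicz value = 0.35
Difference: 0 − 0.35 = -0.35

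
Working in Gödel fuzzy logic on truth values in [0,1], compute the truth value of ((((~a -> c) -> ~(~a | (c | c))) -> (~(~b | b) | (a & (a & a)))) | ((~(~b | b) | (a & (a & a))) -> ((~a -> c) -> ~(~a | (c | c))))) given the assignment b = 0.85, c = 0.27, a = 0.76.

~a: Gödel ¬ of 0.76 = 0 (operand ≠ 0)
(~a -> c): 0 ≤ 0.27, so result = 1
~a: Gödel ¬ of 0.76 = 0 (operand ≠ 0)
(c | c) = max(0.27, 0.27) = 0.27
(~a | (c | c)) = max(0, 0.27) = 0.27
~(~a | (c | c)): Gödel ¬ of 0.27 = 0 (operand ≠ 0)
((~a -> c) -> ~(~a | (c | c))): 1 > 0, so result = 0
~b: Gödel ¬ of 0.85 = 0 (operand ≠ 0)
(~b | b) = max(0, 0.85) = 0.85
~(~b | b): Gödel ¬ of 0.85 = 0 (operand ≠ 0)
(a & a) = min(0.76, 0.76) = 0.76
(a & (a & a)) = min(0.76, 0.76) = 0.76
(~(~b | b) | (a & (a & a))) = max(0, 0.76) = 0.76
(((~a -> c) -> ~(~a | (c | c))) -> (~(~b | b) | (a & (a & a)))): 0 ≤ 0.76, so result = 1
~b: Gödel ¬ of 0.85 = 0 (operand ≠ 0)
(~b | b) = max(0, 0.85) = 0.85
~(~b | b): Gödel ¬ of 0.85 = 0 (operand ≠ 0)
(a & a) = min(0.76, 0.76) = 0.76
(a & (a & a)) = min(0.76, 0.76) = 0.76
(~(~b | b) | (a & (a & a))) = max(0, 0.76) = 0.76
~a: Gödel ¬ of 0.76 = 0 (operand ≠ 0)
(~a -> c): 0 ≤ 0.27, so result = 1
~a: Gödel ¬ of 0.76 = 0 (operand ≠ 0)
(c | c) = max(0.27, 0.27) = 0.27
(~a | (c | c)) = max(0, 0.27) = 0.27
~(~a | (c | c)): Gödel ¬ of 0.27 = 0 (operand ≠ 0)
((~a -> c) -> ~(~a | (c | c))): 1 > 0, so result = 0
((~(~b | b) | (a & (a & a))) -> ((~a -> c) -> ~(~a | (c | c)))): 0.76 > 0, so result = 0
((((~a -> c) -> ~(~a | (c | c))) -> (~(~b | b) | (a & (a & a)))) | ((~(~b | b) | (a & (a & a))) -> ((~a -> c) -> ~(~a | (c | c))))) = max(1, 0) = 1

1.00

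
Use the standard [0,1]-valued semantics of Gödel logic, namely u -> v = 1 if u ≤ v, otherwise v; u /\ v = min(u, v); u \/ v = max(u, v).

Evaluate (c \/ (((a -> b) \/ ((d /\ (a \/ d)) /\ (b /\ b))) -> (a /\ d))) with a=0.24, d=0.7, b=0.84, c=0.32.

0.32

(a -> b): 0.24 ≤ 0.84, so result = 1
(a \/ d) = max(0.24, 0.7) = 0.7
(d /\ (a \/ d)) = min(0.7, 0.7) = 0.7
(b /\ b) = min(0.84, 0.84) = 0.84
((d /\ (a \/ d)) /\ (b /\ b)) = min(0.7, 0.84) = 0.7
((a -> b) \/ ((d /\ (a \/ d)) /\ (b /\ b))) = max(1, 0.7) = 1
(a /\ d) = min(0.24, 0.7) = 0.24
(((a -> b) \/ ((d /\ (a \/ d)) /\ (b /\ b))) -> (a /\ d)): 1 > 0.24, so result = 0.24
(c \/ (((a -> b) \/ ((d /\ (a \/ d)) /\ (b /\ b))) -> (a /\ d))) = max(0.32, 0.24) = 0.32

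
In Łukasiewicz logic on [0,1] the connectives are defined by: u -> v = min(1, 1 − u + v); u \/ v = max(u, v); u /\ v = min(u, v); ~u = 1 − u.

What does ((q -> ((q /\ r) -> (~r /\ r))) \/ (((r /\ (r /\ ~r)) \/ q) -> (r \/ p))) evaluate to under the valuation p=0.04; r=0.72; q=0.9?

(q /\ r) = min(0.9, 0.72) = 0.72
~r: Łukasiewicz ¬ gives 1 − 0.72 = 0.28
(~r /\ r) = min(0.28, 0.72) = 0.28
((q /\ r) -> (~r /\ r)): min(1, 1 − 0.72 + 0.28) = 0.56
(q -> ((q /\ r) -> (~r /\ r))): min(1, 1 − 0.9 + 0.56) = 0.66
~r: Łukasiewicz ¬ gives 1 − 0.72 = 0.28
(r /\ ~r) = min(0.72, 0.28) = 0.28
(r /\ (r /\ ~r)) = min(0.72, 0.28) = 0.28
((r /\ (r /\ ~r)) \/ q) = max(0.28, 0.9) = 0.9
(r \/ p) = max(0.72, 0.04) = 0.72
(((r /\ (r /\ ~r)) \/ q) -> (r \/ p)): min(1, 1 − 0.9 + 0.72) = 0.82
((q -> ((q /\ r) -> (~r /\ r))) \/ (((r /\ (r /\ ~r)) \/ q) -> (r \/ p))) = max(0.66, 0.82) = 0.82

0.82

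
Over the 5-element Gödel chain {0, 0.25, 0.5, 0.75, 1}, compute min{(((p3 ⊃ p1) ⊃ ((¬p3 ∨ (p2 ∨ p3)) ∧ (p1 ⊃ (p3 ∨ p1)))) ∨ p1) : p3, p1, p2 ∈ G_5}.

0.25

The minimum is attained at p3 = 0.25, p1 = 0.25, p2 = 0:
  (p3 ⊃ p1): 0.25 ≤ 0.25, so result = 1
  ¬p3: Gödel ¬ of 0.25 = 0 (operand ≠ 0)
  (p2 ∨ p3) = max(0, 0.25) = 0.25
  (¬p3 ∨ (p2 ∨ p3)) = max(0, 0.25) = 0.25
  (p3 ∨ p1) = max(0.25, 0.25) = 0.25
  (p1 ⊃ (p3 ∨ p1)): 0.25 ≤ 0.25, so result = 1
  ((¬p3 ∨ (p2 ∨ p3)) ∧ (p1 ⊃ (p3 ∨ p1))) = min(0.25, 1) = 0.25
  ((p3 ⊃ p1) ⊃ ((¬p3 ∨ (p2 ∨ p3)) ∧ (p1 ⊃ (p3 ∨ p1)))): 1 > 0.25, so result = 0.25
  (((p3 ⊃ p1) ⊃ ((¬p3 ∨ (p2 ∨ p3)) ∧ (p1 ⊃ (p3 ∨ p1)))) ∨ p1) = max(0.25, 0.25) = 0.25
Checking all 125 assignments confirms none give a value below 0.25.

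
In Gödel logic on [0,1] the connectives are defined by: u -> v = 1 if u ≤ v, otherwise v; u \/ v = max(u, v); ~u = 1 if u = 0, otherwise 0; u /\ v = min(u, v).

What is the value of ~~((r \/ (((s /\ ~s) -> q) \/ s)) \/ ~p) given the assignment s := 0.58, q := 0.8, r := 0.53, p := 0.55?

1.00

~s: Gödel ¬ of 0.58 = 0 (operand ≠ 0)
(s /\ ~s) = min(0.58, 0) = 0
((s /\ ~s) -> q): 0 ≤ 0.8, so result = 1
(((s /\ ~s) -> q) \/ s) = max(1, 0.58) = 1
(r \/ (((s /\ ~s) -> q) \/ s)) = max(0.53, 1) = 1
~p: Gödel ¬ of 0.55 = 0 (operand ≠ 0)
((r \/ (((s /\ ~s) -> q) \/ s)) \/ ~p) = max(1, 0) = 1
~((r \/ (((s /\ ~s) -> q) \/ s)) \/ ~p): Gödel ¬ of 1 = 0 (operand ≠ 0)
~~((r \/ (((s /\ ~s) -> q) \/ s)) \/ ~p): Gödel ¬ of 0 = 1 (operand is 0)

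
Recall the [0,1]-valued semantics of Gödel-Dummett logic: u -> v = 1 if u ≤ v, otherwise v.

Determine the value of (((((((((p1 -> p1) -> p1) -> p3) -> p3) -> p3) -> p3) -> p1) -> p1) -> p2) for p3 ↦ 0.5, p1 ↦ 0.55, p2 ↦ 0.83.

0.83

(p1 -> p1): 0.55 ≤ 0.55, so result = 1
((p1 -> p1) -> p1): 1 > 0.55, so result = 0.55
(((p1 -> p1) -> p1) -> p3): 0.55 > 0.5, so result = 0.5
((((p1 -> p1) -> p1) -> p3) -> p3): 0.5 ≤ 0.5, so result = 1
(((((p1 -> p1) -> p1) -> p3) -> p3) -> p3): 1 > 0.5, so result = 0.5
((((((p1 -> p1) -> p1) -> p3) -> p3) -> p3) -> p3): 0.5 ≤ 0.5, so result = 1
(((((((p1 -> p1) -> p1) -> p3) -> p3) -> p3) -> p3) -> p1): 1 > 0.55, so result = 0.55
((((((((p1 -> p1) -> p1) -> p3) -> p3) -> p3) -> p3) -> p1) -> p1): 0.55 ≤ 0.55, so result = 1
(((((((((p1 -> p1) -> p1) -> p3) -> p3) -> p3) -> p3) -> p1) -> p1) -> p2): 1 > 0.83, so result = 0.83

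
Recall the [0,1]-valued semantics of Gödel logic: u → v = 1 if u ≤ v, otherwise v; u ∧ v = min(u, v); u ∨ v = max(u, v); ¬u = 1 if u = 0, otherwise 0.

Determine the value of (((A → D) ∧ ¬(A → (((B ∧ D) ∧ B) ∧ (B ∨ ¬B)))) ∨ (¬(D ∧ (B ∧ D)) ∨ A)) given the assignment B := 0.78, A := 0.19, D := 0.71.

0.19

(A → D): 0.19 ≤ 0.71, so result = 1
(B ∧ D) = min(0.78, 0.71) = 0.71
((B ∧ D) ∧ B) = min(0.71, 0.78) = 0.71
¬B: Gödel ¬ of 0.78 = 0 (operand ≠ 0)
(B ∨ ¬B) = max(0.78, 0) = 0.78
(((B ∧ D) ∧ B) ∧ (B ∨ ¬B)) = min(0.71, 0.78) = 0.71
(A → (((B ∧ D) ∧ B) ∧ (B ∨ ¬B))): 0.19 ≤ 0.71, so result = 1
¬(A → (((B ∧ D) ∧ B) ∧ (B ∨ ¬B))): Gödel ¬ of 1 = 0 (operand ≠ 0)
((A → D) ∧ ¬(A → (((B ∧ D) ∧ B) ∧ (B ∨ ¬B)))) = min(1, 0) = 0
(B ∧ D) = min(0.78, 0.71) = 0.71
(D ∧ (B ∧ D)) = min(0.71, 0.71) = 0.71
¬(D ∧ (B ∧ D)): Gödel ¬ of 0.71 = 0 (operand ≠ 0)
(¬(D ∧ (B ∧ D)) ∨ A) = max(0, 0.19) = 0.19
(((A → D) ∧ ¬(A → (((B ∧ D) ∧ B) ∧ (B ∨ ¬B)))) ∨ (¬(D ∧ (B ∧ D)) ∨ A)) = max(0, 0.19) = 0.19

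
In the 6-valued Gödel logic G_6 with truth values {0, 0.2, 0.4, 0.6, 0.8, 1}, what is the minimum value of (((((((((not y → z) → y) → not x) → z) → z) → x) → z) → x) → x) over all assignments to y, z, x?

The minimum is attained at y = 0, z = 0, x = 0.2:
  not y: Gödel ¬ of 0 = 1 (operand is 0)
  (not y → z): 1 > 0, so result = 0
  ((not y → z) → y): 0 ≤ 0, so result = 1
  not x: Gödel ¬ of 0.2 = 0 (operand ≠ 0)
  (((not y → z) → y) → not x): 1 > 0, so result = 0
  ((((not y → z) → y) → not x) → z): 0 ≤ 0, so result = 1
  (((((not y → z) → y) → not x) → z) → z): 1 > 0, so result = 0
  ((((((not y → z) → y) → not x) → z) → z) → x): 0 ≤ 0.2, so result = 1
  (((((((not y → z) → y) → not x) → z) → z) → x) → z): 1 > 0, so result = 0
  ((((((((not y → z) → y) → not x) → z) → z) → x) → z) → x): 0 ≤ 0.2, so result = 1
  (((((((((not y → z) → y) → not x) → z) → z) → x) → z) → x) → x): 1 > 0.2, so result = 0.2
Checking all 216 assignments confirms none give a value below 0.20.

0.20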